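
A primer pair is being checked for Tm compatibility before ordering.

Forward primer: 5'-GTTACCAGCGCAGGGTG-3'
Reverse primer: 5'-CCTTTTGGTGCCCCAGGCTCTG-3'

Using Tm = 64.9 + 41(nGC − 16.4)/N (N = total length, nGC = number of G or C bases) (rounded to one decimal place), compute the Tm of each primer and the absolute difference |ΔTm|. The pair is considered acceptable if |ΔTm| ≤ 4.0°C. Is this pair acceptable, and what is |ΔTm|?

|ΔTm| = 8.5°C; the pair is not acceptable.

Forward: G+C = 11, N = 17 → Tm = 64.9 + 41·(11 − 16.4)/17 = 51.9°C.
Reverse: G+C = 14, N = 22 → Tm = 64.9 + 41·(14 − 16.4)/22 = 60.4°C.
|ΔTm| = |51.9 − 60.4| = 8.5°C, > 4.0°C.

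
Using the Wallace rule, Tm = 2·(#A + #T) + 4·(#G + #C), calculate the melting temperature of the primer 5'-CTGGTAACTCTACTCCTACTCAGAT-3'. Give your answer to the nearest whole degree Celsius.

72°C

Base counts: A=6, T=8, G=3, C=8 (length 25).
Tm = 2·(6+8) + 4·(3+8) = 2·14 + 4·11 = 28 + 44 = 72°C.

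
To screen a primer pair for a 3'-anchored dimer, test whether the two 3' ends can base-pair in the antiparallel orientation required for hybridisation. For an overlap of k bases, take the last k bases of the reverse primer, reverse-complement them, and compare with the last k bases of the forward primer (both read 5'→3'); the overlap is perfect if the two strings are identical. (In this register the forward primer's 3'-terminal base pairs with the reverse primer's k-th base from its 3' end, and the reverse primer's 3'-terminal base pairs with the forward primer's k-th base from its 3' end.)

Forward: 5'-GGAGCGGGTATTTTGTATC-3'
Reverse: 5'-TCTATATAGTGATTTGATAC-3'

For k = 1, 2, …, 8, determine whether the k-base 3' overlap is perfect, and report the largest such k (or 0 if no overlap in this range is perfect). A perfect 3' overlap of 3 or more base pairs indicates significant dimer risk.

Longest perfect overlap: 5 complementary base pairs; significant dimer risk (threshold 3).

Last 8 bases (5'→3') — forward …TTTGTATC, reverse …TTTGATAC.
Reverse complement of the reverse primer's last 8 bases: GTATCAAA; its first k bases are the reverse complement of the reverse primer's last k bases, so a perfect k-base overlap needs the forward primer's last k bases to equal them.
Comparing (forward last k vs required): k=1: C vs G ✗; k=2: TC vs GT ✗; k=3: ATC vs GTA ✗; k=4: TATC vs GTAT ✗; k=5: GTATC vs GTATC ✓; k=6: TGTATC vs GTATCA ✗; k=7: TTGTATC vs GTATCAA ✗; k=8: TTTGTATC vs GTATCAAA ✗.
Only k = 5 is perfect, so the longest perfect 3' overlap is 5.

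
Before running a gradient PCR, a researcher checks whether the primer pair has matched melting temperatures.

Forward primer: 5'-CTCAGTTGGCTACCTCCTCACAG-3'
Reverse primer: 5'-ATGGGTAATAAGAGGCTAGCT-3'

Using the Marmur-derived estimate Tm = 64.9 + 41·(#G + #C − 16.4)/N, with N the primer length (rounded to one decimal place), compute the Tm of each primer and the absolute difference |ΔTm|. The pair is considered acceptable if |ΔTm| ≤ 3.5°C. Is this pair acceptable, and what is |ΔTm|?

|ΔTm| = 8.3°C; the pair is not acceptable.

Forward: G+C = 13, N = 23 → Tm = 64.9 + 41·(13 − 16.4)/23 = 58.8°C.
Reverse: G+C = 9, N = 21 → Tm = 64.9 + 41·(9 − 16.4)/21 = 50.5°C.
|ΔTm| = |58.8 − 50.5| = 8.3°C, > 3.5°C.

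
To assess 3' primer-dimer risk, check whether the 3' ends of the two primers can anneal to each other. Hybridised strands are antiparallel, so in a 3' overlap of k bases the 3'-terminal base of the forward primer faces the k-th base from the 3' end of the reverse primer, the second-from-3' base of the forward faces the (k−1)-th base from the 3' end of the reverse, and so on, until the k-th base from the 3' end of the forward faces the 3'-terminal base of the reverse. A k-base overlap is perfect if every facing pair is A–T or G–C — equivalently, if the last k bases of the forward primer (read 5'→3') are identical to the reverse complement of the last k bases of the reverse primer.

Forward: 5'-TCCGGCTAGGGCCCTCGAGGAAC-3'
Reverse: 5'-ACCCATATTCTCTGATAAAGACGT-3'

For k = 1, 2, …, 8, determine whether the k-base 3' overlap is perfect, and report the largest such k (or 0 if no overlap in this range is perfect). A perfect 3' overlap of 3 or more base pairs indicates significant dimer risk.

Last 8 bases (5'→3') — forward …CGAGGAAC, reverse …AAAGACGT.
Reverse complement of the reverse primer's last 8 bases: ACGTCTTT; its first k bases are the reverse complement of the reverse primer's last k bases, so a perfect k-base overlap needs the forward primer's last k bases to equal them.
Comparing (forward last k vs required): k=1: C vs A ✗; k=2: AC vs AC ✓; k=3: AAC vs ACG ✗; k=4: GAAC vs ACGT ✗; k=5: GGAAC vs ACGTC ✗; k=6: AGGAAC vs ACGTCT ✗; k=7: GAGGAAC vs ACGTCTT ✗; k=8: CGAGGAAC vs ACGTCTTT ✗.
Only k = 2 is perfect, so the longest perfect 3' overlap is 2.

Longest perfect overlap: 2 complementary base pairs; below the dimer-risk threshold (threshold 3).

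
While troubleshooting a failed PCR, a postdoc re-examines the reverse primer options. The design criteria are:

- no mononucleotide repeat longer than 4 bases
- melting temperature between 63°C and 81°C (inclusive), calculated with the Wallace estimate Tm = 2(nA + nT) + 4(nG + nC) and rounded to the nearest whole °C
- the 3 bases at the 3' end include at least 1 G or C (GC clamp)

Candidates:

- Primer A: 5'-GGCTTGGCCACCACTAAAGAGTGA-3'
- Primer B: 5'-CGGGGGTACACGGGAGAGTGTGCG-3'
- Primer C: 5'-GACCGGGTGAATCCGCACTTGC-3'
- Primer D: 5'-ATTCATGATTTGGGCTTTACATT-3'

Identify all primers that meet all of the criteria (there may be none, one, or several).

Primer A (24 nt, A=7 T=4 G=7 C=6): longest run = 3 ✓; Tm = 2·11 + 4·13 = 74°C ✓; 3' end TGA has 1 G/C ✓ — passes.
Primer B (24 nt, A=4 T=3 G=13 C=4): longest run = 5, exceeds 4 ✗; Tm = 2·7 + 4·17 = 82°C, outside 63–81°C ✗; 3' end GCG has 3 G/C ✓ — fails.
Primer C (22 nt, A=4 T=4 G=7 C=7): longest run = 3 ✓; Tm = 2·8 + 4·14 = 72°C ✓; 3' end TGC has 2 G/C ✓ — passes.
Primer D (23 nt, A=5 T=11 G=4 C=3): longest run = 3 ✓; Tm = 2·16 + 4·7 = 60°C, outside 63–81°C ✗; 3' end ATT has 0 G/C, need ≥1 ✗ — fails.

Primer A and Primer C.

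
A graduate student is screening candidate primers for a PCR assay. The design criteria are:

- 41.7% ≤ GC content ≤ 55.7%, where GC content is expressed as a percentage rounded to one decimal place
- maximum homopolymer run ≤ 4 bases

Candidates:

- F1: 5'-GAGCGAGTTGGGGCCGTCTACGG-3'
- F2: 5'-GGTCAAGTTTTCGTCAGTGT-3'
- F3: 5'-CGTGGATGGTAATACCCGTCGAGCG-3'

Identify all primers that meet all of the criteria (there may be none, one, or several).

F2 only.

F1 (23 nt, A=3 T=4 G=11 C=5): GC 16/23 = 69.6%, outside 41.7–55.7% ✗; longest run = 4 ✓ — fails.
F2 (20 nt, A=3 T=8 G=6 C=3): GC 9/20 = 45.0% ✓; longest run = 4 ✓ — passes.
F3 (25 nt, A=5 T=5 G=9 C=6): GC 15/25 = 60.0%, outside 41.7–55.7% ✗; longest run = 3 ✓ — fails.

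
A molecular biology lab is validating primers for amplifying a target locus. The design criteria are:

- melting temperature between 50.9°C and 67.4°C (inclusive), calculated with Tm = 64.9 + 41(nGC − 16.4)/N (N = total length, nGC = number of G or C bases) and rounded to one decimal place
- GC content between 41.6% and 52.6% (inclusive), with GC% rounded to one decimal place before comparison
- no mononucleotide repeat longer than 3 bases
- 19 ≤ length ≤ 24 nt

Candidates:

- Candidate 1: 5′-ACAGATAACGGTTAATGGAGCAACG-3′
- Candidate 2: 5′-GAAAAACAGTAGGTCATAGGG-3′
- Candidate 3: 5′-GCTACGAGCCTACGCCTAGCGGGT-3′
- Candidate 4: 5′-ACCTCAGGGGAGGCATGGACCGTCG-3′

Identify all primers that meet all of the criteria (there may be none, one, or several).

Candidate 1 (25 nt, A=10 T=4 G=7 C=4): Tm = 64.9 + 41·(11 − 16.4)/25 = 56.0°C ✓; GC 11/25 = 44.0% ✓; longest run = 2 ✓; length 25, outside 19–24 ✗ — fails.
Candidate 2 (21 nt, A=9 T=3 G=7 C=2): Tm = 64.9 + 41·(9 − 16.4)/21 = 50.5°C, outside 50.9–67.4°C ✗; GC 9/21 = 42.9% ✓; longest run = 5, exceeds 3 ✗; length 21 ✓ — fails.
Candidate 3 (24 nt, A=4 T=4 G=8 C=8): Tm = 64.9 + 41·(16 − 16.4)/24 = 64.2°C ✓; GC 16/24 = 66.7%, outside 41.6–52.6% ✗; longest run = 3 ✓; length 24 ✓ — fails.
Candidate 4 (25 nt, A=5 T=3 G=10 C=7): Tm = 64.9 + 41·(17 − 16.4)/25 = 65.9°C ✓; GC 17/25 = 68.0%, outside 41.6–52.6% ✗; longest run = 4, exceeds 3 ✗; length 25, outside 19–24 ✗ — fails.

None of the candidates satisfy all criteria.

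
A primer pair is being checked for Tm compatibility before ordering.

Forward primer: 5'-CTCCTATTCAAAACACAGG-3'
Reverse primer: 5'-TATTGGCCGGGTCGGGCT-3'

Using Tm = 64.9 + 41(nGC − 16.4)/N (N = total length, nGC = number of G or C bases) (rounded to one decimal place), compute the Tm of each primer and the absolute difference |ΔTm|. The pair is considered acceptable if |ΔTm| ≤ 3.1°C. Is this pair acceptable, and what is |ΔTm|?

Forward: G+C = 8, N = 19 → Tm = 64.9 + 41·(8 − 16.4)/19 = 46.8°C.
Reverse: G+C = 12, N = 18 → Tm = 64.9 + 41·(12 − 16.4)/18 = 54.9°C.
|ΔTm| = |46.8 − 54.9| = 8.1°C, > 3.1°C.

|ΔTm| = 8.1°C; the pair is not acceptable.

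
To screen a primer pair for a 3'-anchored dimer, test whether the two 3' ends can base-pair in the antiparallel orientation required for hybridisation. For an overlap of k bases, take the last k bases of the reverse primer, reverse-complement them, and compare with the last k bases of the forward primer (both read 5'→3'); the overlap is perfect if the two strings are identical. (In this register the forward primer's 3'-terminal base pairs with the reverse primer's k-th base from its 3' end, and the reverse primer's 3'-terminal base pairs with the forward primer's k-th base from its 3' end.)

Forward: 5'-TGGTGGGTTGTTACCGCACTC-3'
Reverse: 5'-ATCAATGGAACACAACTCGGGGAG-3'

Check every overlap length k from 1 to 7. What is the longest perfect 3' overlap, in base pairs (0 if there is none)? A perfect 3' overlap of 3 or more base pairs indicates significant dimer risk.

Longest perfect overlap: 3 complementary base pairs; significant dimer risk (threshold 3).

Last 7 bases (5'→3') — forward …CGCACTC, reverse …CGGGGAG.
Reverse complement of the reverse primer's last 7 bases: CTCCCCG; its first k bases are the reverse complement of the reverse primer's last k bases, so a perfect k-base overlap needs the forward primer's last k bases to equal them.
Comparing (forward last k vs required): k=1: C vs C ✓; k=2: TC vs CT ✗; k=3: CTC vs CTC ✓; k=4: ACTC vs CTCC ✗; k=5: CACTC vs CTCCC ✗; k=6: GCACTC vs CTCCCC ✗; k=7: CGCACTC vs CTCCCCG ✗.
Perfect overlaps at k = 1, 3; the largest is 3.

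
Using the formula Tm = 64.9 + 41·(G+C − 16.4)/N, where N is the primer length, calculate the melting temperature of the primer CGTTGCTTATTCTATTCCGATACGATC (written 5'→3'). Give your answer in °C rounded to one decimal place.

56.7°C

Base counts: A=5, T=11, G=4, C=7; G+C = 11, N = 27.
Tm = 64.9 + 41·(11 − 16.4)/27 = 64.9 + -221.40/27 = 56.7°C.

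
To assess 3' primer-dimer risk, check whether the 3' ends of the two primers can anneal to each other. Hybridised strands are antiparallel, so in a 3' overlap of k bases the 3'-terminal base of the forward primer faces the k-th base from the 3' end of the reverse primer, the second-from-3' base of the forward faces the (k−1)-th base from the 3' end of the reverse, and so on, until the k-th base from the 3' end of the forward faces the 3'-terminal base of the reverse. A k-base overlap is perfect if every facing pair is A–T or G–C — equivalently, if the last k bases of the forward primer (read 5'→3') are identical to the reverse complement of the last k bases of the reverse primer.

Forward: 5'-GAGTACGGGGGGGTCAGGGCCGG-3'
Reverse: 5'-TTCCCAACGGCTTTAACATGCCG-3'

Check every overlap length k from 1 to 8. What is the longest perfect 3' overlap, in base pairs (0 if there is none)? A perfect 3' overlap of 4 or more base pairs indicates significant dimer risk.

Last 8 bases (5'→3') — forward …AGGGCCGG, reverse …ACATGCCG.
Reverse complement of the reverse primer's last 8 bases: CGGCATGT; its first k bases are the reverse complement of the reverse primer's last k bases, so a perfect k-base overlap needs the forward primer's last k bases to equal them.
Comparing (forward last k vs required): k=1: G vs C ✗; k=2: GG vs CG ✗; k=3: CGG vs CGG ✓; k=4: CCGG vs CGGC ✗; k=5: GCCGG vs CGGCA ✗; k=6: GGCCGG vs CGGCAT ✗; k=7: GGGCCGG vs CGGCATG ✗; k=8: AGGGCCGG vs CGGCATGT ✗.
Only k = 3 is perfect, so the longest perfect 3' overlap is 3.

Longest perfect overlap: 3 complementary base pairs; below the dimer-risk threshold (threshold 4).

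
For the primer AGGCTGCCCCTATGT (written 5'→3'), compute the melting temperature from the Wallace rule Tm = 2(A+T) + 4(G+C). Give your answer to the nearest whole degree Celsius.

Base counts: A=2, T=4, G=4, C=5 (length 15).
Tm = 2·(2+4) + 4·(4+5) = 2·6 + 4·9 = 12 + 36 = 48°C.

48°C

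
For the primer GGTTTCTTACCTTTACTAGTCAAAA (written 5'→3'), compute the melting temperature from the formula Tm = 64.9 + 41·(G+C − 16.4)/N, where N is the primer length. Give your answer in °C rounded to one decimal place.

Base counts: A=7, T=10, G=3, C=5; G+C = 8, N = 25.
Tm = 64.9 + 41·(8 − 16.4)/25 = 64.9 + -344.40/25 = 51.1°C.

51.1°C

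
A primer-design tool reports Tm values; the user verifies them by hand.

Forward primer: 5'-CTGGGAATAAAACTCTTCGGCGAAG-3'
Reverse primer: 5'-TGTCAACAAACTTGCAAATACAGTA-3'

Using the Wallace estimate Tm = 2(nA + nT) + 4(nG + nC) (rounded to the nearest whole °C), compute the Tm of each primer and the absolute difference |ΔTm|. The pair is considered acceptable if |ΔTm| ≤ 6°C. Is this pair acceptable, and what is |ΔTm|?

Forward: A=8 T=5 G=7 C=5 → Tm = 2·13 + 4·12 = 74°C.
Reverse: A=11 T=6 G=3 C=5 → Tm = 2·17 + 4·8 = 66°C.
|ΔTm| = |74 − 66| = 8°C, > 6°C.

|ΔTm| = 8°C; the pair is not acceptable.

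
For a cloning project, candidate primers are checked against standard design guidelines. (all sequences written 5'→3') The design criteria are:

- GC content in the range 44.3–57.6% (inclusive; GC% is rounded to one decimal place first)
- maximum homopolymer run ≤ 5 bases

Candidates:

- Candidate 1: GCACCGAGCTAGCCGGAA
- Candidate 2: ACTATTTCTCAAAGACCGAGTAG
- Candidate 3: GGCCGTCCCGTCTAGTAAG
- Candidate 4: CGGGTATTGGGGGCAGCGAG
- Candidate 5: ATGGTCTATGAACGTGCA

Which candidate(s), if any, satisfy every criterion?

Candidate 1 (18 nt, A=5 T=1 G=6 C=6): GC 12/18 = 66.7%, outside 44.3–57.6% ✗; longest run = 2 ✓ — fails.
Candidate 2 (23 nt, A=8 T=6 G=4 C=5): GC 9/23 = 39.1%, outside 44.3–57.6% ✗; longest run = 3 ✓ — fails.
Candidate 3 (19 nt, A=3 T=4 G=6 C=6): GC 12/19 = 63.2%, outside 44.3–57.6% ✗; longest run = 3 ✓ — fails.
Candidate 4 (20 nt, A=3 T=3 G=11 C=3): GC 14/20 = 70.0%, outside 44.3–57.6% ✗; longest run = 5 ✓ — fails.
Candidate 5 (18 nt, A=5 T=5 G=5 C=3): GC 8/18 = 44.4% ✓; longest run = 2 ✓ — passes.

Candidate 5 only.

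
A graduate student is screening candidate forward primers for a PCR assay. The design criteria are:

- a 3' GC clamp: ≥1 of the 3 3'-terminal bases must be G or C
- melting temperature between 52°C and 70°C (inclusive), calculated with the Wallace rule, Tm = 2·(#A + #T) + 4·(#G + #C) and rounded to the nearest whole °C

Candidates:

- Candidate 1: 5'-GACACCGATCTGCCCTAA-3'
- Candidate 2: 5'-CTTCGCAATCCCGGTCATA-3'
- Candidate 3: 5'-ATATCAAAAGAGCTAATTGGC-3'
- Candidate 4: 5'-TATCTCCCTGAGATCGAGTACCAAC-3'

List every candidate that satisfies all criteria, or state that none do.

Candidate 1 (18 nt, A=5 T=3 G=3 C=7): 3' end TAA has 0 G/C, need ≥1 ✗; Tm = 2·8 + 4·10 = 56°C ✓ — fails.
Candidate 2 (19 nt, A=4 T=5 G=3 C=7): 3' end ATA has 0 G/C, need ≥1 ✗; Tm = 2·9 + 4·10 = 58°C ✓ — fails.
Candidate 3 (21 nt, A=9 T=5 G=4 C=3): 3' end GGC has 3 G/C ✓; Tm = 2·14 + 4·7 = 56°C ✓ — passes.
Candidate 4 (25 nt, A=7 T=6 G=4 C=8): 3' end AAC has 1 G/C ✓; Tm = 2·13 + 4·12 = 74°C, outside 52–70°C ✗ — fails.

Candidate 3 only.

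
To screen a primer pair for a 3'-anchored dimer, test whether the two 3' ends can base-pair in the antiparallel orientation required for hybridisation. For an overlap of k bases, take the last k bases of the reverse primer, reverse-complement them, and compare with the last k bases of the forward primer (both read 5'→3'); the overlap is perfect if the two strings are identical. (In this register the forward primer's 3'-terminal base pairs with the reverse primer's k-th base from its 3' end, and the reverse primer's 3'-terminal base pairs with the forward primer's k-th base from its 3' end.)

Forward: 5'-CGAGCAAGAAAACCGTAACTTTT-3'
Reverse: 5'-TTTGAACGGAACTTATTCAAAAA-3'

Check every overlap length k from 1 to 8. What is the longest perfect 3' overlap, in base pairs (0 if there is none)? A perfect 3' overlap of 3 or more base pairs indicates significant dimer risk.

Last 8 bases (5'→3') — forward …TAACTTTT, reverse …TTCAAAAA.
Reverse complement of the reverse primer's last 8 bases: TTTTTGAA; its first k bases are the reverse complement of the reverse primer's last k bases, so a perfect k-base overlap needs the forward primer's last k bases to equal them.
Comparing (forward last k vs required): k=1: T vs T ✓; k=2: TT vs TT ✓; k=3: TTT vs TTT ✓; k=4: TTTT vs TTTT ✓; k=5: CTTTT vs TTTTT ✗; k=6: ACTTTT vs TTTTTG ✗; k=7: AACTTTT vs TTTTTGA ✗; k=8: TAACTTTT vs TTTTTGAA ✗.
Perfect overlaps at k = 1, 2, 3, 4; the largest is 4.

Longest perfect overlap: 4 complementary base pairs; significant dimer risk (threshold 3).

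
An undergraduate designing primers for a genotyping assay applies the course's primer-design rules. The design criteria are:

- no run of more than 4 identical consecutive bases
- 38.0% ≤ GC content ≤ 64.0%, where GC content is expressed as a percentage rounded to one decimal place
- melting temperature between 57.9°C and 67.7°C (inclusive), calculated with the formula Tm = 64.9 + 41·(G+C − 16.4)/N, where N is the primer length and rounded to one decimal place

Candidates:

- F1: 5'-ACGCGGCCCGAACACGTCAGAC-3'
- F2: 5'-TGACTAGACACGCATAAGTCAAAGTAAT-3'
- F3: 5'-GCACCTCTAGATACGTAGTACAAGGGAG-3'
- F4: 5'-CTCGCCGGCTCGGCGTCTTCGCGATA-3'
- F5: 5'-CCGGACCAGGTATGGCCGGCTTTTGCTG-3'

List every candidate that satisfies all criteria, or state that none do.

F3 only.

F1 (22 nt, A=6 T=1 G=6 C=9): longest run = 3 ✓; GC 15/22 = 68.2%, outside 38.0–64.0% ✗; Tm = 64.9 + 41·(15 − 16.4)/22 = 62.3°C ✓ — fails.
F2 (28 nt, A=12 T=6 G=5 C=5): longest run = 3 ✓; GC 10/28 = 35.7%, outside 38.0–64.0% ✗; Tm = 64.9 + 41·(10 − 16.4)/28 = 55.5°C, outside 57.9–67.7°C ✗ — fails.
F3 (28 nt, A=9 T=5 G=8 C=6): longest run = 3 ✓; GC 14/28 = 50.0% ✓; Tm = 64.9 + 41·(14 − 16.4)/28 = 61.4°C ✓ — passes.
F4 (26 nt, A=2 T=6 G=8 C=10): longest run = 2 ✓; GC 18/26 = 69.2%, outside 38.0–64.0% ✗; Tm = 64.9 + 41·(18 − 16.4)/26 = 67.4°C ✓ — fails.
F5 (28 nt, A=3 T=7 G=10 C=8): longest run = 4 ✓; GC 18/28 = 64.3%, outside 38.0–64.0% ✗; Tm = 64.9 + 41·(18 − 16.4)/28 = 67.2°C ✓ — fails.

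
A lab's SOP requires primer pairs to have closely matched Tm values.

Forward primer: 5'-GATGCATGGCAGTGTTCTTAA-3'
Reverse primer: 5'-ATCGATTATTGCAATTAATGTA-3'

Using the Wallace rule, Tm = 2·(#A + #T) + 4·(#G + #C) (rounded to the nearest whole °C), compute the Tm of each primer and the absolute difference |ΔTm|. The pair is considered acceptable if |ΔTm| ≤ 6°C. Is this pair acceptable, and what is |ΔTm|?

Forward: A=5 T=7 G=6 C=3 → Tm = 2·12 + 4·9 = 60°C.
Reverse: A=8 T=9 G=3 C=2 → Tm = 2·17 + 4·5 = 54°C.
|ΔTm| = |60 − 54| = 6°C, ≤ 6°C.

|ΔTm| = 6°C; the pair is acceptable.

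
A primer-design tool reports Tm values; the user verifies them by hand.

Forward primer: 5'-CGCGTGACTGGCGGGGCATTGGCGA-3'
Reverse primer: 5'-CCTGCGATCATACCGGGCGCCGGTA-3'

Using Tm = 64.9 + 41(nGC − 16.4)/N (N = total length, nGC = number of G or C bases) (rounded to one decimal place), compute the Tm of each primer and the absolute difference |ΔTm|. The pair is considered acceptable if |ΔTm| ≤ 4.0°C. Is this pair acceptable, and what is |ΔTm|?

|ΔTm| = 1.6°C; the pair is acceptable.

Forward: G+C = 18, N = 25 → Tm = 64.9 + 41·(18 − 16.4)/25 = 67.5°C.
Reverse: G+C = 17, N = 25 → Tm = 64.9 + 41·(17 − 16.4)/25 = 65.9°C.
|ΔTm| = |67.5 − 65.9| = 1.6°C, ≤ 4.0°C.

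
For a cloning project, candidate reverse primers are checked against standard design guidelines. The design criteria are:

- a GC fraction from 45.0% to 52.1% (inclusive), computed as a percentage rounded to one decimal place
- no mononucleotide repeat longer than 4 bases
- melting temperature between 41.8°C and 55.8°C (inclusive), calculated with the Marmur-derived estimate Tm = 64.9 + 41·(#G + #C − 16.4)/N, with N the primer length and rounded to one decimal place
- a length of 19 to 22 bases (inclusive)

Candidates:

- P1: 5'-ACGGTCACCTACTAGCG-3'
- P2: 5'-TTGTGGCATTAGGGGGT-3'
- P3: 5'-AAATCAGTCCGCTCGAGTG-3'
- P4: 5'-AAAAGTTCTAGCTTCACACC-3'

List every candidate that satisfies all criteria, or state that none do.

None of the candidates satisfy all criteria.

P1 (17 nt, A=4 T=3 G=4 C=6): GC 10/17 = 58.8%, outside 45.0–52.1% ✗; longest run = 2 ✓; Tm = 64.9 + 41·(10 − 16.4)/17 = 49.5°C ✓; length 17, outside 19–22 ✗ — fails.
P2 (17 nt, A=2 T=6 G=8 C=1): GC 9/17 = 52.9%, outside 45.0–52.1% ✗; longest run = 5, exceeds 4 ✗; Tm = 64.9 + 41·(9 − 16.4)/17 = 47.1°C ✓; length 17, outside 19–22 ✗ — fails.
P3 (19 nt, A=5 T=4 G=5 C=5): GC 10/19 = 52.6%, outside 45.0–52.1% ✗; longest run = 3 ✓; Tm = 64.9 + 41·(10 − 16.4)/19 = 51.1°C ✓; length 19 ✓ — fails.
P4 (20 nt, A=7 T=5 G=2 C=6): GC 8/20 = 40.0%, outside 45.0–52.1% ✗; longest run = 4 ✓; Tm = 64.9 + 41·(8 − 16.4)/20 = 47.7°C ✓; length 20 ✓ — fails.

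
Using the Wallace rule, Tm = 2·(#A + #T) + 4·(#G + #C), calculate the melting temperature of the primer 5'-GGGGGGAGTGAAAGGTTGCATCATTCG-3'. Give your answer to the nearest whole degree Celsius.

84°C

Base counts: A=6, T=6, G=12, C=3 (length 27).
Tm = 2·(6+6) + 4·(12+3) = 2·12 + 4·15 = 24 + 60 = 84°C.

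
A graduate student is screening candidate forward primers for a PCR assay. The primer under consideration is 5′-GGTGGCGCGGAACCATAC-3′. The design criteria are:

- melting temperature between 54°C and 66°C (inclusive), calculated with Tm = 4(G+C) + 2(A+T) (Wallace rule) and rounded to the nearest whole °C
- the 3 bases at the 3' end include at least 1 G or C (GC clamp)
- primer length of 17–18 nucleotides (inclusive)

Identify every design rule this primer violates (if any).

Meets all criteria.

Base counts: A=4, T=2, G=7, C=5 (length 18).
Tm: Tm = 2·6 + 4·12 = 60°C ✓
GC clamp: 3' end TAC has 1 G/C ✓
length: length 18 ✓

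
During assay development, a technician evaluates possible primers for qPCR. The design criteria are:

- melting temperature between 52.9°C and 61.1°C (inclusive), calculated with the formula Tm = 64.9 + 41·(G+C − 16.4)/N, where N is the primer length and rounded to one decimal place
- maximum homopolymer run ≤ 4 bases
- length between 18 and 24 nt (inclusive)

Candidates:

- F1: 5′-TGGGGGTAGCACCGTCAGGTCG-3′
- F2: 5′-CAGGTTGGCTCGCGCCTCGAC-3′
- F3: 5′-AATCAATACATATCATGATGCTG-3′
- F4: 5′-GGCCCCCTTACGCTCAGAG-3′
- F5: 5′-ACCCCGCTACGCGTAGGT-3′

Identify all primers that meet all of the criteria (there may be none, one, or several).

F5 only.

F1 (22 nt, A=3 T=4 G=10 C=5): Tm = 64.9 + 41·(15 − 16.4)/22 = 62.3°C, outside 52.9–61.1°C ✗; longest run = 5, exceeds 4 ✗; length 22 ✓ — fails.
F2 (21 nt, A=2 T=4 G=7 C=8): Tm = 64.9 + 41·(15 − 16.4)/21 = 62.2°C, outside 52.9–61.1°C ✗; longest run = 2 ✓; length 21 ✓ — fails.
F3 (23 nt, A=9 T=7 G=3 C=4): Tm = 64.9 + 41·(7 − 16.4)/23 = 48.1°C, outside 52.9–61.1°C ✗; longest run = 2 ✓; length 23 ✓ — fails.
F4 (19 nt, A=3 T=3 G=5 C=8): Tm = 64.9 + 41·(13 − 16.4)/19 = 57.6°C ✓; longest run = 5, exceeds 4 ✗; length 19 ✓ — fails.
F5 (18 nt, A=3 T=3 G=5 C=7): Tm = 64.9 + 41·(12 − 16.4)/18 = 54.9°C ✓; longest run = 4 ✓; length 18 ✓ — passes.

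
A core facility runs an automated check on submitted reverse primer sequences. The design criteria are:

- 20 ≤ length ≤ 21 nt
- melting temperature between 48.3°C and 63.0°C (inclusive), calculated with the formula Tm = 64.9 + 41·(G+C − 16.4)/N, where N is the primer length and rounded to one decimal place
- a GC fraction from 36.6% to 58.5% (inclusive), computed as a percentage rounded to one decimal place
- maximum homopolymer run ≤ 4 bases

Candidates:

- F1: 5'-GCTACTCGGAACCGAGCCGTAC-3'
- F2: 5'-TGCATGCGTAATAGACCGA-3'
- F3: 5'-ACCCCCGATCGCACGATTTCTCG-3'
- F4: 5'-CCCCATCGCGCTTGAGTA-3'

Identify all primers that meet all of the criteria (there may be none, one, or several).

None of the candidates satisfy all criteria.

F1 (22 nt, A=5 T=3 G=6 C=8): length 22, outside 20–21 ✗; Tm = 64.9 + 41·(14 − 16.4)/22 = 60.4°C ✓; GC 14/22 = 63.6%, outside 36.6–58.5% ✗; longest run = 2 ✓ — fails.
F2 (19 nt, A=6 T=4 G=5 C=4): length 19, outside 20–21 ✗; Tm = 64.9 + 41·(9 − 16.4)/19 = 48.9°C ✓; GC 9/19 = 47.4% ✓; longest run = 2 ✓ — fails.
F3 (23 nt, A=4 T=5 G=4 C=10): length 23, outside 20–21 ✗; Tm = 64.9 + 41·(14 − 16.4)/23 = 60.6°C ✓; GC 14/23 = 60.9%, outside 36.6–58.5% ✗; longest run = 5, exceeds 4 ✗ — fails.
F4 (18 nt, A=3 T=4 G=4 C=7): length 18, outside 20–21 ✗; Tm = 64.9 + 41·(11 − 16.4)/18 = 52.6°C ✓; GC 11/18 = 61.1%, outside 36.6–58.5% ✗; longest run = 4 ✓ — fails.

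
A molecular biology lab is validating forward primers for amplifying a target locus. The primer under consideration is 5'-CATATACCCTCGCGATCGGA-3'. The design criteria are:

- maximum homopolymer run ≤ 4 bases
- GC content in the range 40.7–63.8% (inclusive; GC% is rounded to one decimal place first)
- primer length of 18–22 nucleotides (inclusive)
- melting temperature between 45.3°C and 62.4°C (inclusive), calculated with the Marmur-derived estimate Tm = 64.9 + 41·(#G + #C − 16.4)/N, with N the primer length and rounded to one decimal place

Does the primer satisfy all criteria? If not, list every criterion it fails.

Base counts: A=5, T=4, G=4, C=7 (length 20).
homopolymer run: longest run = 3 ✓
GC content: GC 11/20 = 55.0% ✓
length: length 20 ✓
Tm: Tm = 64.9 + 41·(11 − 16.4)/20 = 53.8°C ✓

Meets all criteria.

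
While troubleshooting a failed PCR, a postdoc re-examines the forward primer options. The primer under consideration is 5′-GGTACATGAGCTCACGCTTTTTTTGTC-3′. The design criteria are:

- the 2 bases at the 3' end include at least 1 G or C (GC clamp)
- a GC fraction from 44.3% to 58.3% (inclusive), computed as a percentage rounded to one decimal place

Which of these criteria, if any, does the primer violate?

Base counts: A=4, T=11, G=6, C=6 (length 27).
GC clamp: 3' end TC has 1 G/C ✓
GC content: GC 12/27 = 44.4% ✓

Meets all criteria.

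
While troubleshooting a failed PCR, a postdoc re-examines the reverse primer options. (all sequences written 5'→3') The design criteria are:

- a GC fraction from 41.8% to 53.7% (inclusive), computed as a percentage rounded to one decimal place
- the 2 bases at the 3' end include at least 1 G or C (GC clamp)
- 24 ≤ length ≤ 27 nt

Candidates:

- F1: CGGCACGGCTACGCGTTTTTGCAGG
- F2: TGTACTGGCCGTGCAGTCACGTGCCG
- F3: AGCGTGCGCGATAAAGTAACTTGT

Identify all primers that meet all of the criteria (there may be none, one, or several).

F1 (25 nt, A=3 T=6 G=9 C=7): GC 16/25 = 64.0%, outside 41.8–53.7% ✗; 3' end GG has 2 G/C ✓; length 25 ✓ — fails.
F2 (26 nt, A=3 T=6 G=9 C=8): GC 17/26 = 65.4%, outside 41.8–53.7% ✗; 3' end CG has 2 G/C ✓; length 26 ✓ — fails.
F3 (24 nt, A=7 T=6 G=7 C=4): GC 11/24 = 45.8% ✓; 3' end GT has 1 G/C ✓; length 24 ✓ — passes.

F3 only.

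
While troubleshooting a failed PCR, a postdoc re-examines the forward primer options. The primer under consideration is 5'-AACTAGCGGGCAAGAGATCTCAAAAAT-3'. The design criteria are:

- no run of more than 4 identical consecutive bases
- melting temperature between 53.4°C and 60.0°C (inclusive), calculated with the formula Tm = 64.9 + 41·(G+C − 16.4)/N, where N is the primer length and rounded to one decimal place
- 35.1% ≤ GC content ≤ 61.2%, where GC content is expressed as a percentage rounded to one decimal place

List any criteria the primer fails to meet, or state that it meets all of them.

Base counts: A=12, T=4, G=6, C=5 (length 27).
homopolymer run: longest run = 5, exceeds 4 ✗
Tm: Tm = 64.9 + 41·(11 − 16.4)/27 = 56.7°C ✓
GC content: GC 11/27 = 40.7% ✓

Fails: homopolymer run.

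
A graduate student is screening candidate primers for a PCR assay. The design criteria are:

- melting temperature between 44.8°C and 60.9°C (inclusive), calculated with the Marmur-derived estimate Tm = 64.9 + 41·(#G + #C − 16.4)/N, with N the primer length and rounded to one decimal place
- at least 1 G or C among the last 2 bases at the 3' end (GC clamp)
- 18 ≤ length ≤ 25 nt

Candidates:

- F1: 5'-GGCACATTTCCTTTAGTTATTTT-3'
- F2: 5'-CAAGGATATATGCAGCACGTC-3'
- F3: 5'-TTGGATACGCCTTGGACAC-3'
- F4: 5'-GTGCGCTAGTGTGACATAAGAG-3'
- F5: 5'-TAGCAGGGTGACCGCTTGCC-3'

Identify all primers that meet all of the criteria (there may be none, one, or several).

F1 (23 nt, A=4 T=12 G=3 C=4): Tm = 64.9 + 41·(7 − 16.4)/23 = 48.1°C ✓; 3' end TT has 0 G/C, need ≥1 ✗; length 23 ✓ — fails.
F2 (21 nt, A=7 T=4 G=5 C=5): Tm = 64.9 + 41·(10 − 16.4)/21 = 52.4°C ✓; 3' end TC has 1 G/C ✓; length 21 ✓ — passes.
F3 (19 nt, A=4 T=5 G=5 C=5): Tm = 64.9 + 41·(10 − 16.4)/19 = 51.1°C ✓; 3' end AC has 1 G/C ✓; length 19 ✓ — passes.
F4 (22 nt, A=6 T=5 G=8 C=3): Tm = 64.9 + 41·(11 − 16.4)/22 = 54.8°C ✓; 3' end AG has 1 G/C ✓; length 22 ✓ — passes.
F5 (20 nt, A=3 T=4 G=7 C=6): Tm = 64.9 + 41·(13 − 16.4)/20 = 57.9°C ✓; 3' end CC has 2 G/C ✓; length 20 ✓ — passes.

F2, F3, F4 and F5.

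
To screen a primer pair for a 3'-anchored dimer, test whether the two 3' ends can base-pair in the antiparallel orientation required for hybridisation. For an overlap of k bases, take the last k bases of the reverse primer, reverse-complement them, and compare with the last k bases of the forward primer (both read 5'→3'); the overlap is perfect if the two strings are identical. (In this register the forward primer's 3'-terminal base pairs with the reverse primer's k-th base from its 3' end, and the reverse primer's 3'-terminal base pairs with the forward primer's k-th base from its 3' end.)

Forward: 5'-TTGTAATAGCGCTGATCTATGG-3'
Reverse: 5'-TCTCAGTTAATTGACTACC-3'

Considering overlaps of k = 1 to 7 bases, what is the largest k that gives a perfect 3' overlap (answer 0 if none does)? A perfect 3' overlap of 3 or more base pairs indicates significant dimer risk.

Last 7 bases (5'→3') — forward …TCTATGG, reverse …GACTACC.
Reverse complement of the reverse primer's last 7 bases: GGTAGTC; its first k bases are the reverse complement of the reverse primer's last k bases, so a perfect k-base overlap needs the forward primer's last k bases to equal them.
Comparing (forward last k vs required): k=1: G vs G ✓; k=2: GG vs GG ✓; k=3: TGG vs GGT ✗; k=4: ATGG vs GGTA ✗; k=5: TATGG vs GGTAG ✗; k=6: CTATGG vs GGTAGT ✗; k=7: TCTATGG vs GGTAGTC ✗.
Perfect overlaps at k = 1, 2; the largest is 2.

Longest perfect overlap: 2 complementary base pairs; below the dimer-risk threshold (threshold 3).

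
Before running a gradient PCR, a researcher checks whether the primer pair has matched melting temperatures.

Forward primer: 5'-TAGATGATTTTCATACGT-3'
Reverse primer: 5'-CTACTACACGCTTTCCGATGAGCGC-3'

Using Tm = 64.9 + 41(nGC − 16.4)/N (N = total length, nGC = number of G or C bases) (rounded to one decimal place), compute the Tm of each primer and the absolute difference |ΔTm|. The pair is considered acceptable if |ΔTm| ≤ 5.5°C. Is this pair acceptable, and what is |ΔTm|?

|ΔTm| = 22.1°C; the pair is not acceptable.

Forward: G+C = 5, N = 18 → Tm = 64.9 + 41·(5 − 16.4)/18 = 38.9°C.
Reverse: G+C = 14, N = 25 → Tm = 64.9 + 41·(14 − 16.4)/25 = 61.0°C.
|ΔTm| = |38.9 − 61.0| = 22.1°C, > 5.5°C.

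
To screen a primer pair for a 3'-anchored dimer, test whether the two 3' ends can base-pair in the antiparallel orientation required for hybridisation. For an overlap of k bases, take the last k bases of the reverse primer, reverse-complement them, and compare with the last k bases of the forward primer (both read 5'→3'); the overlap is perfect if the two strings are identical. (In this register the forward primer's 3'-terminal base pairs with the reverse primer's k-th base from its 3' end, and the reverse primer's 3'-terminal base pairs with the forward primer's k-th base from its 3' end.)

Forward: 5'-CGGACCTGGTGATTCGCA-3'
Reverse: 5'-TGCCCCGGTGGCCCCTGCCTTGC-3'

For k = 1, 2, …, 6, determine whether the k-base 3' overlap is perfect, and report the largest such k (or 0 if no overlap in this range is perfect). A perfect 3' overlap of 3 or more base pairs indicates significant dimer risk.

Last 6 bases (5'→3') — forward …TTCGCA, reverse …CCTTGC.
Reverse complement of the reverse primer's last 6 bases: GCAAGG; its first k bases are the reverse complement of the reverse primer's last k bases, so a perfect k-base overlap needs the forward primer's last k bases to equal them.
Comparing (forward last k vs required): k=1: A vs G ✗; k=2: CA vs GC ✗; k=3: GCA vs GCA ✓; k=4: CGCA vs GCAA ✗; k=5: TCGCA vs GCAAG ✗; k=6: TTCGCA vs GCAAGG ✗.
Only k = 3 is perfect, so the longest perfect 3' overlap is 3.

Longest perfect overlap: 3 complementary base pairs; significant dimer risk (threshold 3).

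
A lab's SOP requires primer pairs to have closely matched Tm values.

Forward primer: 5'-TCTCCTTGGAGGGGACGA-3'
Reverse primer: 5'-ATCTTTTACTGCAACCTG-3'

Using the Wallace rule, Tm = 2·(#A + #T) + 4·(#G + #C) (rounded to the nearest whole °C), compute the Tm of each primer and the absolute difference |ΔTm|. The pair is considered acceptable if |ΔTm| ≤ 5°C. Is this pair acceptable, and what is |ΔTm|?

Forward: A=3 T=4 G=7 C=4 → Tm = 2·7 + 4·11 = 58°C.
Reverse: A=4 T=7 G=2 C=5 → Tm = 2·11 + 4·7 = 50°C.
|ΔTm| = |58 − 50| = 8°C, > 5°C.

|ΔTm| = 8°C; the pair is not acceptable.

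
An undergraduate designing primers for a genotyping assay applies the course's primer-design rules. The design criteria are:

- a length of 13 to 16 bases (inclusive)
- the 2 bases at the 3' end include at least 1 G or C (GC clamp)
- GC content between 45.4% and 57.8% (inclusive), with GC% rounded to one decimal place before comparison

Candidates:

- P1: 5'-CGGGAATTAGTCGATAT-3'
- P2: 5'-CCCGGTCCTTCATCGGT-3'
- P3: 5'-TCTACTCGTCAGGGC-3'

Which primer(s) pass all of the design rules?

None of the candidates satisfy all criteria.

P1 (17 nt, A=5 T=5 G=5 C=2): length 17, outside 13–16 ✗; 3' end AT has 0 G/C, need ≥1 ✗; GC 7/17 = 41.2%, outside 45.4–57.8% ✗ — fails.
P2 (17 nt, A=1 T=5 G=4 C=7): length 17, outside 13–16 ✗; 3' end GT has 1 G/C ✓; GC 11/17 = 64.7%, outside 45.4–57.8% ✗ — fails.
P3 (15 nt, A=2 T=4 G=4 C=5): length 15 ✓; 3' end GC has 2 G/C ✓; GC 9/15 = 60.0%, outside 45.4–57.8% ✗ — fails.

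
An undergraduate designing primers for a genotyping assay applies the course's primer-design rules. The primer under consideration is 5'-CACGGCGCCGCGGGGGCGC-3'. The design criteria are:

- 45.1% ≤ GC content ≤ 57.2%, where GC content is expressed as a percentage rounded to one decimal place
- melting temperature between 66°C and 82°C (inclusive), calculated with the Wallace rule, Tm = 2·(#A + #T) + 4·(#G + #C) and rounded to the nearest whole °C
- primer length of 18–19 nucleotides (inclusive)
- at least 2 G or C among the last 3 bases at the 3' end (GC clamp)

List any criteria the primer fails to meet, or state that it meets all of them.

Base counts: A=1, T=0, G=10, C=8 (length 19).
GC content: GC 18/19 = 94.7%, outside 45.1–57.2% ✗
Tm: Tm = 2·1 + 4·18 = 74°C ✓
length: length 19 ✓
GC clamp: 3' end CGC has 3 G/C ✓

Fails: GC content.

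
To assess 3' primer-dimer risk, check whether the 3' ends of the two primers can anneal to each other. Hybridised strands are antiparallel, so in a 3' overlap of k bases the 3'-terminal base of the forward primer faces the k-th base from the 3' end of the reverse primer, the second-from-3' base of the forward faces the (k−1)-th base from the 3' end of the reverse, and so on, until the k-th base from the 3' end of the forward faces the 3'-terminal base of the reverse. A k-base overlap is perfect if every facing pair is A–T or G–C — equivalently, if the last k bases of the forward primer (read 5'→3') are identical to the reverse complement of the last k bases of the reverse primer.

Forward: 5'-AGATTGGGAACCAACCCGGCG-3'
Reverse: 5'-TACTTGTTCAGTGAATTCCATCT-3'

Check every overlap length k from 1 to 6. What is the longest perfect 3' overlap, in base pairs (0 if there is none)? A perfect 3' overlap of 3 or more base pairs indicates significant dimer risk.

Longest perfect overlap: 0 complementary base pairs; below the dimer-risk threshold (threshold 3).

Last 6 bases (5'→3') — forward …CCGGCG, reverse …CCATCT.
Reverse complement of the reverse primer's last 6 bases: AGATGG; its first k bases are the reverse complement of the reverse primer's last k bases, so a perfect k-base overlap needs the forward primer's last k bases to equal them.
Comparing (forward last k vs required): k=1: G vs A ✗; k=2: CG vs AG ✗; k=3: GCG vs AGA ✗; k=4: GGCG vs AGAT ✗; k=5: CGGCG vs AGATG ✗; k=6: CCGGCG vs AGATGG ✗.
No overlap length from 1 to 6 is perfect, so the longest perfect 3' overlap is 0.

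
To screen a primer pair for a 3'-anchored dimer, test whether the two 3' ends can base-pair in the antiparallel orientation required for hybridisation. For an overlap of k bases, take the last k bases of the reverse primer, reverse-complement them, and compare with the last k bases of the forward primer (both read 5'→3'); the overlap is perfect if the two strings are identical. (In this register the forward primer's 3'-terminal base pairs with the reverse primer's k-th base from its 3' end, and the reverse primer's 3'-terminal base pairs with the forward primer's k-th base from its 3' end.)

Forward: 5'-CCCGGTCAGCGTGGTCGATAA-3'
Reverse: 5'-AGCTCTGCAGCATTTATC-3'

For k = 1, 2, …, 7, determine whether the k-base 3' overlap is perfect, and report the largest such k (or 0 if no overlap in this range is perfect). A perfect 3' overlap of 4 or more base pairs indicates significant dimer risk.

Last 7 bases (5'→3') — forward …TCGATAA, reverse …ATTTATC.
Reverse complement of the reverse primer's last 7 bases: GATAAAT; its first k bases are the reverse complement of the reverse primer's last k bases, so a perfect k-base overlap needs the forward primer's last k bases to equal them.
Comparing (forward last k vs required): k=1: A vs G ✗; k=2: AA vs GA ✗; k=3: TAA vs GAT ✗; k=4: ATAA vs GATA ✗; k=5: GATAA vs GATAA ✓; k=6: CGATAA vs GATAAA ✗; k=7: TCGATAA vs GATAAAT ✗.
Only k = 5 is perfect, so the longest perfect 3' overlap is 5.

Longest perfect overlap: 5 complementary base pairs; significant dimer risk (threshold 4).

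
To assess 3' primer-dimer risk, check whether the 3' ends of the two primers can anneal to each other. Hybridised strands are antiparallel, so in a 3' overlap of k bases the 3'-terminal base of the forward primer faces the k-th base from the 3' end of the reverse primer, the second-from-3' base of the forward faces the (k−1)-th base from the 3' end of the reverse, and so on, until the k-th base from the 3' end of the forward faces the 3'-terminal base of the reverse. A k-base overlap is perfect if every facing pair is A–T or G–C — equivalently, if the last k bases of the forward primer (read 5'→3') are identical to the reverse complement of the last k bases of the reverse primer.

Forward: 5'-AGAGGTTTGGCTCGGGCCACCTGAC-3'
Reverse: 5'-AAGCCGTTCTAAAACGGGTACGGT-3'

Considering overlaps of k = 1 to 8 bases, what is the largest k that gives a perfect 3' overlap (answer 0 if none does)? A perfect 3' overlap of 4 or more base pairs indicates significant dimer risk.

Longest perfect overlap: 2 complementary base pairs; below the dimer-risk threshold (threshold 4).

Last 8 bases (5'→3') — forward …CACCTGAC, reverse …GGTACGGT.
Reverse complement of the reverse primer's last 8 bases: ACCGTACC; its first k bases are the reverse complement of the reverse primer's last k bases, so a perfect k-base overlap needs the forward primer's last k bases to equal them.
Comparing (forward last k vs required): k=1: C vs A ✗; k=2: AC vs AC ✓; k=3: GAC vs ACC ✗; k=4: TGAC vs ACCG ✗; k=5: CTGAC vs ACCGT ✗; k=6: CCTGAC vs ACCGTA ✗; k=7: ACCTGAC vs ACCGTAC ✗; k=8: CACCTGAC vs ACCGTACC ✗.
Only k = 2 is perfect, so the longest perfect 3' overlap is 2.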